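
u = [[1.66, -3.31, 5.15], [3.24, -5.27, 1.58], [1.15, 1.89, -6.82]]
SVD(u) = [[-0.62, -0.03, 0.78], [-0.47, -0.78, -0.4], [0.62, -0.62, 0.47]] @ diag([10.178478053744868, 5.320385948743846, 0.7072325401472735]) @ [[-0.18, 0.56, -0.81],[-0.62, 0.57, 0.54],[0.76, 0.6, 0.25]]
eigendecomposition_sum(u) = [[1.25, -0.43, 0.72], [0.71, -0.24, 0.41], [0.35, -0.12, 0.20]] + [[-0.2, 0.43, -0.15],[2.63, -5.57, 1.93],[1.93, -4.08, 1.41]] + [[0.61, -3.31, 4.58], [-0.1, 0.55, -0.76], [-1.12, 6.09, -8.43]]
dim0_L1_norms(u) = [6.05, 10.47, 13.55]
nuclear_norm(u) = 16.21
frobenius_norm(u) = 11.51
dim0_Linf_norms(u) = [3.24, 5.27, 6.82]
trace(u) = -10.43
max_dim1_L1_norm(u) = 10.12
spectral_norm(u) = 10.18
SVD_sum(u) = [[1.15, -3.56, 5.09], [0.88, -2.72, 3.89], [-1.15, 3.58, -5.12]] + [[0.09,-0.08,-0.08], [2.58,-2.38,-2.24], [2.05,-1.89,-1.78]] + [[0.42, 0.33, 0.14], [-0.22, -0.17, -0.07], [0.26, 0.2, 0.08]]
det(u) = 38.30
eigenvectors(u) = [[-0.85, -0.06, -0.48], [-0.48, 0.81, 0.08], [-0.23, 0.59, 0.88]]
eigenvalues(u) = [1.21, -4.36, -7.28]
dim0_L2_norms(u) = [3.82, 6.5, 8.69]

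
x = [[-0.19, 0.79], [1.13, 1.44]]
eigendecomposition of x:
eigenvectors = [[-0.88, -0.36], [0.48, -0.93]]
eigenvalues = [-0.62, 1.87]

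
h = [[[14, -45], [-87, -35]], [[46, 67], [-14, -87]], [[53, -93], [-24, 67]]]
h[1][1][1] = -87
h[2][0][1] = -93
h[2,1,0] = -24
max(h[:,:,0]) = 53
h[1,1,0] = -14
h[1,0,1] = 67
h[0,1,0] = -87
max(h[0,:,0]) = 14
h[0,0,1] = -45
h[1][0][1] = 67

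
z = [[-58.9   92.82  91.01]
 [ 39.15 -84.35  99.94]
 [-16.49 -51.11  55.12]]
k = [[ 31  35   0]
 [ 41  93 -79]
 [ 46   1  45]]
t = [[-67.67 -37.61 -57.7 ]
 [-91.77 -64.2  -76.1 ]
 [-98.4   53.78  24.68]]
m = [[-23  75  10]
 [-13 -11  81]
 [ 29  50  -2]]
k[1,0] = 41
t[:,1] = [-37.61, -64.2, 53.78]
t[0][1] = -37.61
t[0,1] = -37.61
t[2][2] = 24.68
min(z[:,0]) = -58.9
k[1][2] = -79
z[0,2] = 91.01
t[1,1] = -64.2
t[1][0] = -91.77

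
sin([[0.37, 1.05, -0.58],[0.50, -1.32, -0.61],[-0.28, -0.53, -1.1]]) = [[0.36, 0.77, -0.59], [0.38, -0.70, -0.23], [-0.27, -0.22, -0.75]]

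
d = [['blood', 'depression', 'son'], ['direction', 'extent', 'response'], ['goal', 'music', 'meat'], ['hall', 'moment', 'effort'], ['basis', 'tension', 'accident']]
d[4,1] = 'tension'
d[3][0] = 'hall'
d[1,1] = 'extent'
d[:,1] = ['depression', 'extent', 'music', 'moment', 'tension']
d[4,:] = ['basis', 'tension', 'accident']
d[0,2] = 'son'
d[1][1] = 'extent'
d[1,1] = 'extent'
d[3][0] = 'hall'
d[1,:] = ['direction', 'extent', 'response']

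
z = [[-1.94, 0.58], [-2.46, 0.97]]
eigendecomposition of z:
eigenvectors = [[-0.68, -0.25], [-0.73, -0.97]]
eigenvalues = [-1.32, 0.35]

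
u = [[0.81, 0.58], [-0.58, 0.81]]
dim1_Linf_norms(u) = [0.81, 0.81]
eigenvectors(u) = [[0.71+0.00j,(0.71-0j)], [0.71j,-0.71j]]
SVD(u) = [[-0.81, 0.58], [0.58, 0.81]] @ diag([0.9962429422585638, 0.9962429422585638]) @ [[-1.0, -0.0], [0.00, 1.00]]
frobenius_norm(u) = 1.41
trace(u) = 1.62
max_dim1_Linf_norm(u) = 0.81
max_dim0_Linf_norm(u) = 0.81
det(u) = 0.99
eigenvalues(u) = [(0.81+0.58j), (0.81-0.58j)]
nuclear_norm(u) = 1.99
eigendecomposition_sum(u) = [[(0.4+0.29j), (0.29-0.4j)], [(-0.29+0.4j), (0.4+0.29j)]] + [[(0.4-0.29j), (0.29+0.4j)], [(-0.29-0.4j), 0.40-0.29j]]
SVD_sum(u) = [[0.81, 0.00], [-0.58, 0.0]] + [[0.0, 0.58], [0.00, 0.81]]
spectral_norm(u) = 1.00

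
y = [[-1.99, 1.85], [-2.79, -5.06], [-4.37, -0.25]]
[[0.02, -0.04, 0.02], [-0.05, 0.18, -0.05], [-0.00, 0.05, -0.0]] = y@[[0.00,  -0.01,  0.0], [0.01,  -0.03,  0.01]]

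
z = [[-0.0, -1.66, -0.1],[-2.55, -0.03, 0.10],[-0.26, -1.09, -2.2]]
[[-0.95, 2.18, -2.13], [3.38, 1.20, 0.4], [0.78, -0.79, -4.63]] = z @ [[-1.35, -0.41, -0.11], [0.6, -1.38, 1.19], [-0.49, 1.09, 1.53]]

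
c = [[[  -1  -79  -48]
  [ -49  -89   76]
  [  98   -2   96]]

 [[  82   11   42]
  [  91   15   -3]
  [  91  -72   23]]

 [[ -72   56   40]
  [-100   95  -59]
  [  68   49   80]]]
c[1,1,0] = 91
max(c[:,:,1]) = 95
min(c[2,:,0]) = -100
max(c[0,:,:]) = 98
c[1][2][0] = 91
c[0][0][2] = -48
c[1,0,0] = 82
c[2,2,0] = 68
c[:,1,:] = [[-49, -89, 76], [91, 15, -3], [-100, 95, -59]]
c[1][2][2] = 23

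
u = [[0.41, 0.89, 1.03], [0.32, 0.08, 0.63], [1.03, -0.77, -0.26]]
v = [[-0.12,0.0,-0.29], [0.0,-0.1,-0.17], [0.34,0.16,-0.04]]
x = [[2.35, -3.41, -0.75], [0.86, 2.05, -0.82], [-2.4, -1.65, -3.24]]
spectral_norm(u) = 1.62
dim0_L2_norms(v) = [0.36, 0.19, 0.34]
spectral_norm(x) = 4.72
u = v @ x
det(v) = -0.01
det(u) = 0.50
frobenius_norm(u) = 2.06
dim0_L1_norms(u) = [1.76, 1.74, 1.92]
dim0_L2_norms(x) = [3.47, 4.31, 3.43]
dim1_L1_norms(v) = [0.41, 0.27, 0.54]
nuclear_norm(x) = 10.72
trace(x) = 1.16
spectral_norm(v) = 0.41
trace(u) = 0.23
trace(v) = -0.26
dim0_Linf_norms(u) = [1.03, 0.89, 1.03]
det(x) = -37.63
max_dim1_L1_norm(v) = 0.54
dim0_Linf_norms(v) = [0.34, 0.16, 0.29]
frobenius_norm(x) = 6.50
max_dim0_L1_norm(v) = 0.5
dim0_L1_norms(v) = [0.46, 0.26, 0.5]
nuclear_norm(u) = 3.12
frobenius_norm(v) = 0.53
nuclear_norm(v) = 0.83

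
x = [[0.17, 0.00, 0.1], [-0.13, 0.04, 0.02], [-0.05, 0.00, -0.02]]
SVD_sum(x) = [[0.18, -0.02, 0.06], [-0.11, 0.01, -0.04], [-0.05, 0.0, -0.02]] + [[-0.01, 0.02, 0.04], [-0.02, 0.03, 0.06], [0.00, -0.00, -0.0]] + [[-0.00, -0.0, 0.0], [0.00, 0.0, -0.00], [-0.00, -0.0, 0.0]]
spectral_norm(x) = 0.23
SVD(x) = [[-0.83,  -0.51,  0.22], [0.51,  -0.86,  -0.08], [0.23,  0.05,  0.97]] @ diag([0.23285463426948994, 0.08041789708794435, 0.0034177664014483256]) @ [[-0.94, 0.09, -0.33], [0.27, -0.43, -0.86], [-0.22, -0.90, 0.38]]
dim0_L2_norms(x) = [0.22, 0.04, 0.1]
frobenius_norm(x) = 0.25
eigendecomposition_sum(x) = [[0.00,0.0,0.00], [0.13,0.04,0.22], [0.00,0.00,0.0]] + [[0.17, 0.0, 0.11], [-0.24, 0.0, -0.15], [-0.05, 0.00, -0.03]] + [[-0.0, 0.0, -0.01], [-0.02, 0.00, -0.05], [0.0, 0.00, 0.01]]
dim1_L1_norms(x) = [0.27, 0.19, 0.07]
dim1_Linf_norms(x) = [0.17, 0.13, 0.05]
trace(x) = 0.19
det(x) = 0.00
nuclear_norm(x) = 0.32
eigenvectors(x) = [[0.00, 0.58, -0.17],[1.00, -0.8, -0.95],[0.00, -0.18, 0.26]]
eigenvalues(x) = [0.04, 0.14, 0.01]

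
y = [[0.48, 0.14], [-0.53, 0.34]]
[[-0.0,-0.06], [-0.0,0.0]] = y @ [[-0.00,-0.09], [-0.01,-0.14]]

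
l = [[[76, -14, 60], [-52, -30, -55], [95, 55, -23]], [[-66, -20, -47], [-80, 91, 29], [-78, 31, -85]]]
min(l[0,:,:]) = -55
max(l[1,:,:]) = 91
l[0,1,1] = -30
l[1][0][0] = -66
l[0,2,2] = -23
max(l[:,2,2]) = -23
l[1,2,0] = -78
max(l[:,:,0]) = 95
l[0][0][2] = 60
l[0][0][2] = 60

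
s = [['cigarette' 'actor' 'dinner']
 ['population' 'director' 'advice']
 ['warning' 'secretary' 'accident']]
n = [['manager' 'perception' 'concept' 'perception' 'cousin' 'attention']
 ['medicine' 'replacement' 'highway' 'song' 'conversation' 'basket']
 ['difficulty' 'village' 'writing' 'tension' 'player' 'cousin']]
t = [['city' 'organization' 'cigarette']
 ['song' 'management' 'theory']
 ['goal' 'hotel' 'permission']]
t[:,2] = ['cigarette', 'theory', 'permission']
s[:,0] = ['cigarette', 'population', 'warning']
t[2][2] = 'permission'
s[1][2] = 'advice'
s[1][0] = 'population'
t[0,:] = ['city', 'organization', 'cigarette']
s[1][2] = 'advice'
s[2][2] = 'accident'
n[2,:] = ['difficulty', 'village', 'writing', 'tension', 'player', 'cousin']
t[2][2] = 'permission'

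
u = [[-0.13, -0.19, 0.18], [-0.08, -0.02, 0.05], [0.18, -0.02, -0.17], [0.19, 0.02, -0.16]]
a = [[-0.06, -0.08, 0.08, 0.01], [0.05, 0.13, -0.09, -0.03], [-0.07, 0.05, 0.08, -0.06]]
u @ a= [[-0.01, -0.01, 0.02, -0.01],[0.0, 0.01, -0.0, -0.00],[0.0, -0.03, 0.00, 0.01],[0.0, -0.02, 0.00, 0.01]]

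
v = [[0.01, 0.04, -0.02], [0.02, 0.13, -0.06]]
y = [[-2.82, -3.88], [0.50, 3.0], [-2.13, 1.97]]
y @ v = [[-0.11, -0.62, 0.29], [0.06, 0.41, -0.19], [0.02, 0.17, -0.08]]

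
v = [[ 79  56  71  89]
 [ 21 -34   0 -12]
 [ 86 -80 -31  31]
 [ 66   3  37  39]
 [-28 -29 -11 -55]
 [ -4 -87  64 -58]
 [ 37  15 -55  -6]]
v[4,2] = -11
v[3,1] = 3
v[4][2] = -11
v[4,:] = [-28, -29, -11, -55]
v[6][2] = -55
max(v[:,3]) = 89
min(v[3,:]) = 3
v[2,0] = 86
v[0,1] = 56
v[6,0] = 37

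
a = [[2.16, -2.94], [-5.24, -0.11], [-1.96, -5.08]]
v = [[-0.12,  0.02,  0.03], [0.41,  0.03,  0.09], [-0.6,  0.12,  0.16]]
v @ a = [[-0.42, 0.20], [0.55, -1.67], [-2.24, 0.94]]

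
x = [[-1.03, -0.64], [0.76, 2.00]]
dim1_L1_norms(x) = [1.67, 2.76]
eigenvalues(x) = [-0.86, 1.83]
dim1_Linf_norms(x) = [1.03, 2.0]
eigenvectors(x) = [[-0.97, 0.22],[0.26, -0.98]]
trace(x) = 0.97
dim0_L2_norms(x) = [1.28, 2.1]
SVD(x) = [[-0.45,0.89], [0.89,0.45]] @ diag([2.3677890858898736, 0.6645862206973568]) @ [[0.48,  0.88], [-0.88,  0.48]]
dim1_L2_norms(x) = [1.21, 2.14]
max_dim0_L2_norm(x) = 2.1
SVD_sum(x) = [[-0.51, -0.93], [1.02, 1.86]] + [[-0.52, 0.29], [-0.26, 0.14]]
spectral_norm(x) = 2.37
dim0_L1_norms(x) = [1.79, 2.64]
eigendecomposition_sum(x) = [[-0.91,-0.20], [0.24,0.05]] + [[-0.12, -0.44], [0.52, 1.95]]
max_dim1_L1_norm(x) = 2.76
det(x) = -1.57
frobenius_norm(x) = 2.46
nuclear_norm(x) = 3.03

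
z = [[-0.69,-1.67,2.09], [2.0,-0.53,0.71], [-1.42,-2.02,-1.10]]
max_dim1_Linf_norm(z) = 2.09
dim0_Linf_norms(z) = [2.0, 2.02, 2.09]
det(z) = -13.40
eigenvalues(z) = [(-0.35+2.86j), (-0.35-2.86j), (-1.61+0j)]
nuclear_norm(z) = 7.43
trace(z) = -2.32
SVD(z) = [[-0.59, -0.72, -0.36],[0.27, -0.60, 0.75],[-0.76, 0.35, 0.55]] @ diag([3.132712210045578, 2.730991835703877, 1.566109128493322]) @ [[0.65, 0.76, -0.07], [-0.44, 0.30, -0.85], [0.62, -0.58, -0.53]]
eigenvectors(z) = [[0.65+0.00j,(0.65-0j),(-0.52+0j)], [0.15-0.50j,(0.15+0.5j),(0.54+0j)], [(0.23+0.49j),(0.23-0.49j),(0.66+0j)]]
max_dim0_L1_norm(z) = 4.22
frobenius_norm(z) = 4.44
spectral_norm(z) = 3.13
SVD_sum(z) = [[-1.20, -1.41, 0.13], [0.54, 0.64, -0.06], [-1.54, -1.81, 0.16]] + [[0.86, -0.58, 1.66], [0.72, -0.49, 1.39], [-0.42, 0.28, -0.81]] + [[-0.35, 0.33, 0.3], [0.74, -0.68, -0.62], [0.54, -0.5, -0.45]]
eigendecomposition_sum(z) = [[(-0.18+1.13j), -1.11+0.36j, (0.76+0.61j)], [(0.83+0.41j), 0.02+0.94j, 0.65-0.44j], [(-0.92+0.26j), -0.66-0.71j, -0.19+0.78j]] + [[-0.18-1.13j, -1.11-0.36j, 0.76-0.61j], [(0.83-0.41j), 0.02-0.94j, 0.65+0.44j], [-0.92-0.26j, (-0.66+0.71j), -0.19-0.78j]] + [[(-0.33-0j), 0.56-0.00j, (0.57+0j)], [0.34+0.00j, (-0.57+0j), (-0.58-0j)], [(0.41+0j), -0.70+0.00j, (-0.72-0j)]]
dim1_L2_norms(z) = [2.76, 2.19, 2.7]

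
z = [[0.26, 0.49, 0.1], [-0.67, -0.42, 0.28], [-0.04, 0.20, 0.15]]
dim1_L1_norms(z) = [0.85, 1.37, 0.39]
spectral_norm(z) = 0.96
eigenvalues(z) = [0.38j, -0.38j, (-0.02+0j)]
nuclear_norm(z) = 1.37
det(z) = -0.00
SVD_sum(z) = [[0.36, 0.32, -0.09], [-0.60, -0.53, 0.15], [0.05, 0.05, -0.01]] + [[-0.1, 0.17, 0.19], [-0.07, 0.12, 0.13], [-0.09, 0.15, 0.17]] + [[0.0, -0.00, 0.00], [0.00, -0.00, 0.0], [-0.0, 0.0, -0.0]]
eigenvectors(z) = [[(-0.67+0j), (-0.67-0j), 0.56+0.00j], [0.42-0.49j, 0.42+0.49j, -0.46+0.00j], [(-0.32-0.17j), -0.32+0.17j, 0.69+0.00j]]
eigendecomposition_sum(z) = [[0.12+0.35j,(0.24+0.08j),(0.06-0.23j)], [(-0.33-0.13j),-0.21+0.13j,(0.13+0.19j)], [-0.03+0.20j,0.10+0.10j,0.09-0.10j]] + [[(0.12-0.35j), (0.24-0.08j), 0.06+0.23j], [-0.33+0.13j, (-0.21-0.13j), 0.13-0.19j], [(-0.03-0.2j), 0.10-0.10j, (0.09+0.1j)]] + [[0.01-0.00j, (0.01+0j), -0.02+0.00j],  [(-0.01+0j), (-0.01-0j), (0.02-0j)],  [0.02-0.00j, (0.01+0j), (-0.02+0j)]]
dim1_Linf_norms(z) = [0.49, 0.67, 0.2]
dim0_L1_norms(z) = [0.97, 1.11, 0.53]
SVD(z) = [[-0.51, -0.67, -0.54],[0.85, -0.46, -0.25],[-0.08, -0.59, 0.8]] @ diag([0.9577020455272233, 0.41021166582575624, 0.005760313657320334]) @ [[-0.73, -0.65, 0.18], [0.38, -0.62, -0.69], [-0.56, 0.44, -0.70]]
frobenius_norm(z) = 1.04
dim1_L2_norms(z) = [0.56, 0.84, 0.25]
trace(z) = -0.01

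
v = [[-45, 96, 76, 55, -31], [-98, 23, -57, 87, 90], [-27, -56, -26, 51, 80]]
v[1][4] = 90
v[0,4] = -31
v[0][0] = -45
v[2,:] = [-27, -56, -26, 51, 80]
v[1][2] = -57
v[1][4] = 90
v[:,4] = [-31, 90, 80]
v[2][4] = 80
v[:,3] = [55, 87, 51]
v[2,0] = -27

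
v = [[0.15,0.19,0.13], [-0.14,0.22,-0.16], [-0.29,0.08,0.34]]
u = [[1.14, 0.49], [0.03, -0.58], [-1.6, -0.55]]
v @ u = [[-0.03, -0.11], [0.1, -0.11], [-0.87, -0.38]]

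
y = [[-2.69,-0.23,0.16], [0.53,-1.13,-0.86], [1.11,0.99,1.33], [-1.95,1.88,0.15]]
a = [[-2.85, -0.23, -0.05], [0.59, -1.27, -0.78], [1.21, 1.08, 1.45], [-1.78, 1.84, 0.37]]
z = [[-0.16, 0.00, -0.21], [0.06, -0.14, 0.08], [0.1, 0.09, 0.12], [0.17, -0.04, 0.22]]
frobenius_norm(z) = 0.46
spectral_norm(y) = 3.67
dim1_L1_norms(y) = [3.08, 2.52, 3.43, 3.98]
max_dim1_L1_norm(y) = 3.98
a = z + y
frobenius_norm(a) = 4.71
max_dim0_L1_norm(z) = 0.63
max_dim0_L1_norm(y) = 6.28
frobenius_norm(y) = 4.58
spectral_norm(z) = 0.43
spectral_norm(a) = 3.70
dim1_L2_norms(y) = [2.7, 1.52, 2.0, 2.71]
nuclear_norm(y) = 7.21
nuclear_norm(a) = 7.30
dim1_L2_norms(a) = [2.86, 1.6, 2.18, 2.59]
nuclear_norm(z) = 0.60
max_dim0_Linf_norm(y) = 2.69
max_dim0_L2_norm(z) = 0.34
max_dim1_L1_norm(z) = 0.43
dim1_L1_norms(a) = [3.13, 2.64, 3.74, 3.99]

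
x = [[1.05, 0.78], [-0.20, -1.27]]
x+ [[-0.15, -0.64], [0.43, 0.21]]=[[0.90, 0.14], [0.23, -1.06]]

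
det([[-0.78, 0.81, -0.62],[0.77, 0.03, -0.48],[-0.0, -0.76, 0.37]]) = 0.408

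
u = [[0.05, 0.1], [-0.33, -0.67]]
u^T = [[0.05, -0.33],[0.1, -0.67]]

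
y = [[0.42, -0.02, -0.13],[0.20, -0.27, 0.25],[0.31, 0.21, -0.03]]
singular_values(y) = [0.56, 0.41, 0.16]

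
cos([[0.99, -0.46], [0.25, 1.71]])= [[0.57, 0.45], [-0.24, -0.13]]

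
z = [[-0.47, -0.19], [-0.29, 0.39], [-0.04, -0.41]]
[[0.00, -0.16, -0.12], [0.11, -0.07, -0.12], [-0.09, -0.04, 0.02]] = z @ [[-0.09, 0.31, 0.29], [0.22, 0.06, -0.08]]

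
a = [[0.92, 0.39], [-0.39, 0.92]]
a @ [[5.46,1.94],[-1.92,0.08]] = [[4.27, 1.82], [-3.90, -0.68]]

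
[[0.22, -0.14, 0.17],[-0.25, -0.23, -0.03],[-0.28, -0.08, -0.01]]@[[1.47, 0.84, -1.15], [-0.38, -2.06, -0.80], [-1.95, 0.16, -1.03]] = [[0.05, 0.50, -0.32], [-0.22, 0.26, 0.5], [-0.36, -0.07, 0.4]]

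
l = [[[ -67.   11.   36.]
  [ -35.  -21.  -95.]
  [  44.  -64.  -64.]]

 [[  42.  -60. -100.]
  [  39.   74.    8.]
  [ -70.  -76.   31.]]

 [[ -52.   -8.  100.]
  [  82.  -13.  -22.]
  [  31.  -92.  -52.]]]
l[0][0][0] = -67.0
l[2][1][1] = -13.0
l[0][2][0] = 44.0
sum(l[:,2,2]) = -85.0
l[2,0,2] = 100.0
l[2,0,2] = 100.0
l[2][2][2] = -52.0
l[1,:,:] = [[42.0, -60.0, -100.0], [39.0, 74.0, 8.0], [-70.0, -76.0, 31.0]]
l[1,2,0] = -70.0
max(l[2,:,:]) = 100.0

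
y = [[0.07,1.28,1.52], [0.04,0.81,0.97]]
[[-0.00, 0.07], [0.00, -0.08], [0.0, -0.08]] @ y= [[0.0,0.06,0.07], [-0.0,-0.06,-0.08], [-0.0,-0.06,-0.08]]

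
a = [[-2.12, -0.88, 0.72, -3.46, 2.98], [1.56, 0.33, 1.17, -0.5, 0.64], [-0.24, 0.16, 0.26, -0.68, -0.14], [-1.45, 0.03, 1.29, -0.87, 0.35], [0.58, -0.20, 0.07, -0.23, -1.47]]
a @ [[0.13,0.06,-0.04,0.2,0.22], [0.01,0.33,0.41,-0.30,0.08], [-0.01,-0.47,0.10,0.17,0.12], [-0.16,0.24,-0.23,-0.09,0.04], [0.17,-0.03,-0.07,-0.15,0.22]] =[[0.77, -1.68, 0.38, -0.17, 0.07], [0.38, -0.49, 0.26, 0.36, 0.63], [0.05, -0.24, 0.27, 0.03, -0.07], [-0.00, -0.9, 0.37, -0.05, -0.12], [-0.14, -0.08, 0.06, 0.43, -0.21]]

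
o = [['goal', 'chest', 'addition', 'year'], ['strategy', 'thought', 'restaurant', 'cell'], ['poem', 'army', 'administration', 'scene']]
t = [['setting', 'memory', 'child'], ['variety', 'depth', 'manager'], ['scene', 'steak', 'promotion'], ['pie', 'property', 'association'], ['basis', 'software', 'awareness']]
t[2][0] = 'scene'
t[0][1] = 'memory'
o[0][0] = 'goal'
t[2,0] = 'scene'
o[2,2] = 'administration'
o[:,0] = ['goal', 'strategy', 'poem']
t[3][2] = 'association'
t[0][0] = 'setting'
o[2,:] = ['poem', 'army', 'administration', 'scene']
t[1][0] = 'variety'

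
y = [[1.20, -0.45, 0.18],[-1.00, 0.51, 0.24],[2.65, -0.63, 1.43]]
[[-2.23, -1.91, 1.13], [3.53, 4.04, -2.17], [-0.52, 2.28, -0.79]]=y @ [[-3.95, -1.61, -1.0], [-3.4, 2.16, -5.66], [5.46, 5.53, -1.19]]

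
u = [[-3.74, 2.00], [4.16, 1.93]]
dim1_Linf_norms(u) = [3.74, 4.16]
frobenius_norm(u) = 6.25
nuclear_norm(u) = 8.37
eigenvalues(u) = [-4.95, 3.14]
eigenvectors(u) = [[-0.86, -0.28],[0.52, -0.96]]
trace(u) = -1.81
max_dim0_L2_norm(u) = 5.59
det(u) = -15.54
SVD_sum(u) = [[-3.69, -0.09],[4.20, 0.10]] + [[-0.05, 2.09], [-0.04, 1.83]]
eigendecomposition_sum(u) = [[-4.21,1.22], [2.55,-0.74]] + [[0.47, 0.78], [1.61, 2.67]]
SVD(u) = [[-0.66, 0.75], [0.75, 0.66]] @ diag([5.595174007038992, 2.7770718087502217]) @ [[1.00, 0.02], [-0.02, 1.0]]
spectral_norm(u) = 5.60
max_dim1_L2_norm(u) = 4.59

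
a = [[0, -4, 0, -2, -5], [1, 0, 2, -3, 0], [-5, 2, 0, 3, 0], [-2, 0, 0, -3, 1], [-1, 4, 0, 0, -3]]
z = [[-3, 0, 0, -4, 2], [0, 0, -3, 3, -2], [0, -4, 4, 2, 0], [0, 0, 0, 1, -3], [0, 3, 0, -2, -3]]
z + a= [[-3, -4, 0, -6, -3], [1, 0, -1, 0, -2], [-5, -2, 4, 5, 0], [-2, 0, 0, -2, -2], [-1, 7, 0, -2, -6]]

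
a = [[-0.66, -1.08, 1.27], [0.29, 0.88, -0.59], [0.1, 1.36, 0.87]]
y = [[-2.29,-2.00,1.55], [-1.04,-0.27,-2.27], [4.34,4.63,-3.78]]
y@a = [[1.09, 2.82, -0.38], [0.38, -2.2, -3.14], [-1.9, -5.75, -0.51]]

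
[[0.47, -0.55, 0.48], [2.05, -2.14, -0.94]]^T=[[0.47, 2.05], [-0.55, -2.14], [0.48, -0.94]]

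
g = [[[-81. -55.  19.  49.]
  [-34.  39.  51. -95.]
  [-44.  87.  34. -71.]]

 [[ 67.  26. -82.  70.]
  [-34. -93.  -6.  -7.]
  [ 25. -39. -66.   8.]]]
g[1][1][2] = -6.0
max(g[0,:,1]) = 87.0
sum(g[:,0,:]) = 13.0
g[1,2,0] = 25.0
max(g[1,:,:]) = 70.0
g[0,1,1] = 39.0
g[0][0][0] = -81.0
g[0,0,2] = 19.0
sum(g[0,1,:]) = -39.0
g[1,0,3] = 70.0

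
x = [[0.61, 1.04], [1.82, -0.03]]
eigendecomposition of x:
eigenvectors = [[0.69, -0.51], [0.72, 0.86]]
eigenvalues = [1.7, -1.12]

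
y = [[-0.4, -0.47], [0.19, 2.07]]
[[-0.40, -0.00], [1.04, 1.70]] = y@[[0.46, -1.08], [0.46, 0.92]]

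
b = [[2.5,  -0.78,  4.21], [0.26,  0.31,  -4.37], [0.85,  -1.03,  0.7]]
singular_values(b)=[6.42, 2.09, 0.74]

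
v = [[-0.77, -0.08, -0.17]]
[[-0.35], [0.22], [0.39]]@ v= [[0.27, 0.03, 0.06],[-0.17, -0.02, -0.04],[-0.30, -0.03, -0.07]]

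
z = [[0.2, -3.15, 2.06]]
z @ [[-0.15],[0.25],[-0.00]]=[[-0.82]]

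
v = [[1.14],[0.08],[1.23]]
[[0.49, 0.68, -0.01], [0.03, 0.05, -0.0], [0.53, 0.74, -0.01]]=v @ [[0.43, 0.60, -0.01]]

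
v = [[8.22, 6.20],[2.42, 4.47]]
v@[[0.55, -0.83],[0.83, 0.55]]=[[9.67, -3.41],[5.04, 0.45]]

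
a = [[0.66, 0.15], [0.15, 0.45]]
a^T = [[0.66, 0.15],  [0.15, 0.45]]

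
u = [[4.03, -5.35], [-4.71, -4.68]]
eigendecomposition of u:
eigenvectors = [[0.92, 0.44], [-0.39, 0.90]]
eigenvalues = [6.32, -6.97]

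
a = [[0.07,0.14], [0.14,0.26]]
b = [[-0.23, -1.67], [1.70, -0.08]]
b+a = [[-0.16,-1.53], [1.84,0.18]]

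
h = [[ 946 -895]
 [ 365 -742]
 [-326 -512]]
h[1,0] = 365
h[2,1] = -512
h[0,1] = -895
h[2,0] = -326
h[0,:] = [946, -895]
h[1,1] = -742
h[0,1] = -895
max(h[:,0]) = 946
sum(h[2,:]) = -838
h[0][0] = 946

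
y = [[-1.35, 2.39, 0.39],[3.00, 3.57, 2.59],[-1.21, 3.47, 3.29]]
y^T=[[-1.35, 3.0, -1.21], [2.39, 3.57, 3.47], [0.39, 2.59, 3.29]]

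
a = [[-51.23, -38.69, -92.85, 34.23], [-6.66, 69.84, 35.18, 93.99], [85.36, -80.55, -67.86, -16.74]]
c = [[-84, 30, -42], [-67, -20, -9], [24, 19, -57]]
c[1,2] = -9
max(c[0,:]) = 30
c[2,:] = [24, 19, -57]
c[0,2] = -42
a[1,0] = -6.66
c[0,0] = -84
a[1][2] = 35.18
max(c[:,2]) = -9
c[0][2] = -42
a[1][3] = 93.99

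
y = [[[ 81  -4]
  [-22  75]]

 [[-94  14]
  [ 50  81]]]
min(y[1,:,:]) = -94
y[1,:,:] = [[-94, 14], [50, 81]]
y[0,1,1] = 75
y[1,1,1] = 81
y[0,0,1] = -4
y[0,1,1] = 75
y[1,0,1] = 14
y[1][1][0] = 50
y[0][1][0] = -22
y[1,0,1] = 14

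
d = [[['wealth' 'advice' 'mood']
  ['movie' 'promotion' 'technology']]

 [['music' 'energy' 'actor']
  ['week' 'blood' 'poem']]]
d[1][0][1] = 'energy'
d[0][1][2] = 'technology'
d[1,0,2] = 'actor'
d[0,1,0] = 'movie'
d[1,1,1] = 'blood'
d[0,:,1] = ['advice', 'promotion']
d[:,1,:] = [['movie', 'promotion', 'technology'], ['week', 'blood', 'poem']]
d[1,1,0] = 'week'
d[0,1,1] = 'promotion'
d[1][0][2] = 'actor'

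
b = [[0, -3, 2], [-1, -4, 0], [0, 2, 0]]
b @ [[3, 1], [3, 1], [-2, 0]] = [[-13, -3], [-15, -5], [6, 2]]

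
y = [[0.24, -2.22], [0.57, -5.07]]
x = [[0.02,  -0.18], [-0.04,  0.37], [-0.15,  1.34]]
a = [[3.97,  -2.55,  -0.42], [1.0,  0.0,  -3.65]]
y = a @ x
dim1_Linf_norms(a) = [3.97, 3.65]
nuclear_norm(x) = 1.41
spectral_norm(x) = 1.41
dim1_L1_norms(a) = [6.94, 4.65]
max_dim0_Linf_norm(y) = 5.07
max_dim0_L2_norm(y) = 5.53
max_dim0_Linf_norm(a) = 3.97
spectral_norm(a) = 5.02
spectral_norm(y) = 5.57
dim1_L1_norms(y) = [2.46, 5.64]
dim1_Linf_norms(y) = [2.22, 5.07]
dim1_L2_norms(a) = [4.74, 3.78]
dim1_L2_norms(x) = [0.18, 0.37, 1.35]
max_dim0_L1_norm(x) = 1.89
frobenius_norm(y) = 5.57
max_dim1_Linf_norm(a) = 3.97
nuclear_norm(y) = 5.58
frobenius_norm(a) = 6.06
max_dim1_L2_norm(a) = 4.74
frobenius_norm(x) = 1.41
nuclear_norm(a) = 8.42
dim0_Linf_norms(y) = [0.57, 5.07]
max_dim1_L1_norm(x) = 1.49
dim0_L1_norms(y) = [0.81, 7.29]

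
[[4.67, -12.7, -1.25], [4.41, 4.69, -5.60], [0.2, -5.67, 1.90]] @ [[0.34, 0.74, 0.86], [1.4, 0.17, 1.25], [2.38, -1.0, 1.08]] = [[-19.17,2.55,-13.21], [-5.26,9.66,3.61], [-3.35,-2.72,-4.86]]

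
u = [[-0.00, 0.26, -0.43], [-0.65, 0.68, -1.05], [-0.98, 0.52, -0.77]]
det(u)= -0.004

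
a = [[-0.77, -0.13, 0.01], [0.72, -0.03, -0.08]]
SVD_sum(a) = [[-0.77, -0.05, 0.05], [0.72, 0.05, -0.04]] + [[0.0, -0.08, -0.04],  [0.00, -0.08, -0.04]]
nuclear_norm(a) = 1.18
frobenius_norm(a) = 1.07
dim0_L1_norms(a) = [1.49, 0.16, 0.09]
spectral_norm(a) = 1.06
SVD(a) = [[-0.73, 0.68],[0.68, 0.73]] @ diag([1.058633621973157, 0.12204447725315158]) @ [[1.0, 0.07, -0.06], [0.04, -0.9, -0.43]]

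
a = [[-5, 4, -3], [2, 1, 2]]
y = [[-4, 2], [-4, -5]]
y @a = [[24, -14, 16], [10, -21, 2]]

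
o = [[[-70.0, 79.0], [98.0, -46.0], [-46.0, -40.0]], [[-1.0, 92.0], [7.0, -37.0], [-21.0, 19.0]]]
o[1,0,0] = -1.0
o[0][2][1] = -40.0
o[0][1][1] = -46.0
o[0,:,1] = [79.0, -46.0, -40.0]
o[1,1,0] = 7.0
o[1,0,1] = 92.0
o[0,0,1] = 79.0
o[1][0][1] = 92.0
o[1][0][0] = -1.0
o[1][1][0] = 7.0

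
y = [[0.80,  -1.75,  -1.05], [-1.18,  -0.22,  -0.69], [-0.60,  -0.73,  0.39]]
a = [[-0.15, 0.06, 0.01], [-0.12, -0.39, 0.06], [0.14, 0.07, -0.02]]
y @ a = [[-0.06, 0.66, -0.08], [0.11, -0.03, -0.01], [0.23, 0.28, -0.06]]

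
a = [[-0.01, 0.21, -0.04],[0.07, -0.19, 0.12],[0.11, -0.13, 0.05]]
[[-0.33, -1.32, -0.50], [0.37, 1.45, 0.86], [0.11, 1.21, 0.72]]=a @ [[-1.31, 3.71, 3.38], [-1.25, -6.01, -1.78], [1.91, 0.41, 2.39]]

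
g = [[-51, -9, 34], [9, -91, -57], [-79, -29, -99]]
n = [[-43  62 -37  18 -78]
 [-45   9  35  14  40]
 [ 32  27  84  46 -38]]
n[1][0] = -45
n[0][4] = -78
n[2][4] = -38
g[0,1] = -9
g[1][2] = -57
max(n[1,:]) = 40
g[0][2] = 34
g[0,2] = 34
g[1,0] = 9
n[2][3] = 46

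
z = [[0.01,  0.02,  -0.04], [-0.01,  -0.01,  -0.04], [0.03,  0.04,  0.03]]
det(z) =-0.000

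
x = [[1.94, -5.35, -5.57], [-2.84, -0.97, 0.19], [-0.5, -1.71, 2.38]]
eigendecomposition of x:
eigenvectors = [[-0.74+0.00j, 0.84+0.00j, (0.84-0j)], [-0.63+0.00j, -0.48+0.07j, -0.48-0.07j], [(-0.22+0j), 0.18-0.18j, (0.18+0.18j)]]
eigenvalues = [(-4.25+0j), (3.8+0.78j), (3.8-0.78j)]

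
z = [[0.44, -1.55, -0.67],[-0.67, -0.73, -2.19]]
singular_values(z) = [2.66, 1.32]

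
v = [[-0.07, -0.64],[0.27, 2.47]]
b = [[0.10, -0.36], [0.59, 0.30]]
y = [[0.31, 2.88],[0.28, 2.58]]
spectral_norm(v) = 2.57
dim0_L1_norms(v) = [0.34, 3.11]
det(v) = -0.00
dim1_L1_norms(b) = [0.46, 0.89]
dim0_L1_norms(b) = [0.69, 0.66]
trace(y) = 2.89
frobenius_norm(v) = 2.57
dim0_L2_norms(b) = [0.6, 0.47]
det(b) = 0.24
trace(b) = 0.40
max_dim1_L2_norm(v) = 2.48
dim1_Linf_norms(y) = [2.88, 2.58]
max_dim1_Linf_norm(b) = 0.59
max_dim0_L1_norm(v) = 3.11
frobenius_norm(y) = 3.89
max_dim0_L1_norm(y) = 5.46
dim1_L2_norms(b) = [0.37, 0.66]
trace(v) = 2.40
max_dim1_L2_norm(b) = 0.66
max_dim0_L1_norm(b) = 0.69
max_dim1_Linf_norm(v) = 2.47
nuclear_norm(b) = 1.03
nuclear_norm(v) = 2.57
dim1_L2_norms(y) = [2.9, 2.6]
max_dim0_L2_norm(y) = 3.87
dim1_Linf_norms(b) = [0.36, 0.59]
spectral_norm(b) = 0.67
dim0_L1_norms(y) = [0.59, 5.46]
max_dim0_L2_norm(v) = 2.55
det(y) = -0.01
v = b @ y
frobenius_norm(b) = 0.76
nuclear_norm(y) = 3.89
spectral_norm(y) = 3.89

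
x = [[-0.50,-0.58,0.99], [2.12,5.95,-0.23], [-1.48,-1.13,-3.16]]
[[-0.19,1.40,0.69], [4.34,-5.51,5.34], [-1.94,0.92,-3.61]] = x @ [[0.17, -1.34, -0.68], [0.68, -0.43, 1.18], [0.29, 0.49, 1.04]]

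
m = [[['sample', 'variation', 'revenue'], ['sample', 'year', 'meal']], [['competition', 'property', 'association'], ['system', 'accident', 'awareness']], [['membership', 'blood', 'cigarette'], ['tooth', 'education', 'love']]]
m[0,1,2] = 'meal'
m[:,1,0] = ['sample', 'system', 'tooth']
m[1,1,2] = 'awareness'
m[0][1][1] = 'year'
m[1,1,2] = 'awareness'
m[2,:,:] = [['membership', 'blood', 'cigarette'], ['tooth', 'education', 'love']]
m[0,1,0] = 'sample'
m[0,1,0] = 'sample'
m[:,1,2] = ['meal', 'awareness', 'love']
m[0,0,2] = 'revenue'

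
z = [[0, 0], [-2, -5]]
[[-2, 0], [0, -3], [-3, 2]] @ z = [[0, 0], [6, 15], [-4, -10]]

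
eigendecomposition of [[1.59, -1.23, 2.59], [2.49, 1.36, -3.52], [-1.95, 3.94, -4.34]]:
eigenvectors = [[0.53+0.00j, 0.29+0.12j, 0.29-0.12j], [(0.77+0j), (-0.35-0.57j), (-0.35+0.57j)], [0.35+0.00j, (-0.67+0j), -0.67-0.00j]]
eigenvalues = [(1.49+0j), (-1.44+3.68j), (-1.44-3.68j)]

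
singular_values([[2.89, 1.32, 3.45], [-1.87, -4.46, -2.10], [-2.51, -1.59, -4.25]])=[8.24, 2.92, 0.55]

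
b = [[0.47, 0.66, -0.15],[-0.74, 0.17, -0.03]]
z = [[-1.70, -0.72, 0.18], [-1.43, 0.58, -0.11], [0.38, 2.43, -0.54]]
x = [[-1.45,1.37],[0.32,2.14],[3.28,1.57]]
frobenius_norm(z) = 3.49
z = x @ b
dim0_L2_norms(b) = [0.88, 0.68, 0.15]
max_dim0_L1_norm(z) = 3.73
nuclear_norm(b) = 1.56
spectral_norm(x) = 3.91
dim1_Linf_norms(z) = [1.7, 1.43, 2.43]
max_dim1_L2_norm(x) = 3.64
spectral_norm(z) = 2.79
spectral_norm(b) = 0.93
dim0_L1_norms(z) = [3.51, 3.73, 0.83]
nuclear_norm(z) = 4.89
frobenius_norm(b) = 1.12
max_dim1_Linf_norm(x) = 3.28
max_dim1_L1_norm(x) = 4.85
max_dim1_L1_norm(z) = 3.35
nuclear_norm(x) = 6.48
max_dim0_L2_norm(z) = 2.6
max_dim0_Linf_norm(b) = 0.74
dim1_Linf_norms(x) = [1.45, 2.14, 3.28]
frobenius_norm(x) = 4.68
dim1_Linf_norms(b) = [0.66, 0.74]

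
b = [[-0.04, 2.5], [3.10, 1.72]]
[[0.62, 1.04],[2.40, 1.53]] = b @ [[0.63, 0.26], [0.26, 0.42]]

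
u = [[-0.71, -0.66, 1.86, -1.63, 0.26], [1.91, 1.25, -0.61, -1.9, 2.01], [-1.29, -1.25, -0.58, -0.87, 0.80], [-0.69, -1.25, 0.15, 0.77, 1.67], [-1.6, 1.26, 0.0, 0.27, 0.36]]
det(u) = -75.755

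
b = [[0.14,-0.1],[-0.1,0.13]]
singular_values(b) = [0.24, 0.03]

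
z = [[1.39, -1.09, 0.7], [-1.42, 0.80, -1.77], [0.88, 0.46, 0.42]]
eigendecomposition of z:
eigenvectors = [[(-0.71+0j),(0.37-0.26j),0.37+0.26j], [0.69+0.00j,(-0.13-0.61j),(-0.13+0.61j)], [(-0.14+0j),-0.64+0.00j,(-0.64-0j)]]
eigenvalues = [(2.6+0j), (0.01+0.81j), (0.01-0.81j)]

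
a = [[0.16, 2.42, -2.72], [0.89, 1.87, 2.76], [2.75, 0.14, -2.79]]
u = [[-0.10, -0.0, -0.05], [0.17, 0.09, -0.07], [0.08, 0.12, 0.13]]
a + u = [[0.06, 2.42, -2.77], [1.06, 1.96, 2.69], [2.83, 0.26, -2.66]]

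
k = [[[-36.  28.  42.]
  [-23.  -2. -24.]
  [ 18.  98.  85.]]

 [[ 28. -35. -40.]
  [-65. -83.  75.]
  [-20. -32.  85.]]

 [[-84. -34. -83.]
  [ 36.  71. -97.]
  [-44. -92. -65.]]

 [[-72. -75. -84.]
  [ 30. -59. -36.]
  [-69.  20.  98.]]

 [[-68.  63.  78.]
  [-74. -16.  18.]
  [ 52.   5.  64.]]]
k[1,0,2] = -40.0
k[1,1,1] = -83.0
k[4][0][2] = 78.0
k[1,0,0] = 28.0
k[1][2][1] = -32.0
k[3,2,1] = 20.0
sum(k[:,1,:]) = -249.0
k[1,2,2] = 85.0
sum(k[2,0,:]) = -201.0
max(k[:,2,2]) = 98.0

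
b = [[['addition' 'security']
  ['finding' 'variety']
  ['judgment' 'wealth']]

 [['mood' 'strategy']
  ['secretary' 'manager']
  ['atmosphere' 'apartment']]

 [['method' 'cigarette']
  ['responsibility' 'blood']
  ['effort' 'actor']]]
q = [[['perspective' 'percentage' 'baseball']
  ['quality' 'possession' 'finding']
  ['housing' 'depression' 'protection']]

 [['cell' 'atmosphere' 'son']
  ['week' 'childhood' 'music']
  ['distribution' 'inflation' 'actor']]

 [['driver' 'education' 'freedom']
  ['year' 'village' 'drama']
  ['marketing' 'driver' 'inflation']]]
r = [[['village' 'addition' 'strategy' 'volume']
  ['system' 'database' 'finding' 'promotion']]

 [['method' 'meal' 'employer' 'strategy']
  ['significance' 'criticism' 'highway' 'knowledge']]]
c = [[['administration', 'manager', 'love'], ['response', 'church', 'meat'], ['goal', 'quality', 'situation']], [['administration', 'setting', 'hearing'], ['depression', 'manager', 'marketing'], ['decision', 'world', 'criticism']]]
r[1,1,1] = 'criticism'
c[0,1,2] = 'meat'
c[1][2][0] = 'decision'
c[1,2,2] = 'criticism'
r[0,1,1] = 'database'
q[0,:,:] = [['perspective', 'percentage', 'baseball'], ['quality', 'possession', 'finding'], ['housing', 'depression', 'protection']]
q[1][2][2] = 'actor'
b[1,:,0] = ['mood', 'secretary', 'atmosphere']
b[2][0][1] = 'cigarette'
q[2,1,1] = 'village'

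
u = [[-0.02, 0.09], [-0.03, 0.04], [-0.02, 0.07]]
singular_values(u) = [0.13, 0.02]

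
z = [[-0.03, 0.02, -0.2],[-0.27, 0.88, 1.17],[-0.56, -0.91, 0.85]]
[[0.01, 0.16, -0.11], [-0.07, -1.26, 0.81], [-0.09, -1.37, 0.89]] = z@ [[0.05, 0.87, -0.57], [0.01, 0.09, -0.06], [-0.06, -0.94, 0.61]]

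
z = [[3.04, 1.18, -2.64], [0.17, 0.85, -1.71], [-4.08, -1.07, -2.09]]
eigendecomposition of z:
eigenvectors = [[0.29, -0.83, -0.32], [0.32, -0.24, 0.94], [0.90, 0.51, 0.12]]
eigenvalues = [-3.8, 5.02, 0.58]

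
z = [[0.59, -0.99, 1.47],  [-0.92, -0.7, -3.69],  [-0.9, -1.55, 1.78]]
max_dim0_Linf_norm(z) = 3.69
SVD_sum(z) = [[0.23, -0.15, 1.60],[-0.53, 0.33, -3.65],[0.25, -0.16, 1.74]] + [[-0.27,-0.49,-0.01], [-0.53,-0.95,-0.01], [-0.86,-1.55,-0.02]] + [[0.63,-0.35,-0.12],[0.14,-0.08,-0.03],[-0.29,0.16,0.06]]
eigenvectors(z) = [[0.12, 0.87, 0.6], [0.92, -0.49, -0.65], [0.37, 0.04, 0.46]]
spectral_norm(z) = 4.41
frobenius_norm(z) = 4.98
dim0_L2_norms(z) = [1.42, 1.97, 4.35]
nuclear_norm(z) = 7.40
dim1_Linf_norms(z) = [1.47, 3.69, 1.78]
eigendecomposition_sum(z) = [[-0.12, -0.23, -0.16], [-0.91, -1.71, -1.21], [-0.37, -0.7, -0.49]] + [[1.49, 0.38, -1.41], [-0.84, -0.21, 0.8], [0.06, 0.02, -0.06]] + [[-0.77, -1.14, 3.04], [0.83, 1.22, -3.28], [-0.59, -0.87, 2.33]]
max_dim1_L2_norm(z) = 3.87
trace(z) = 1.67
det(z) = -7.85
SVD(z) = [[0.37, 0.26, -0.89],[-0.84, 0.51, -0.2],[0.40, 0.82, 0.41]] @ diag([4.413468436748082, 2.160103737070111, 0.8232546403903106]) @ [[0.14, -0.09, 0.99], [-0.49, -0.87, -0.01], [-0.86, 0.48, 0.17]]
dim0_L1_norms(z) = [2.41, 3.24, 6.94]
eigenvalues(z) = [-2.33, 1.21, 2.78]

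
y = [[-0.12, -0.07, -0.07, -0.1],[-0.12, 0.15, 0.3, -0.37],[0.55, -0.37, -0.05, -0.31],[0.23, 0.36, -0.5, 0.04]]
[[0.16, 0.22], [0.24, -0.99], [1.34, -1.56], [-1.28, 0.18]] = y @ [[0.34,-2.22], [-2.4,-0.47], [0.91,-1.57], [-1.0,1.92]]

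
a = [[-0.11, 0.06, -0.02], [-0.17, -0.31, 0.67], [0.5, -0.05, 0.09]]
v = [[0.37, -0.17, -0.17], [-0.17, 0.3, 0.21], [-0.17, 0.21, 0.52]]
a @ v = [[-0.05, 0.03, 0.02],  [-0.12, 0.08, 0.31],  [0.18, -0.08, -0.05]]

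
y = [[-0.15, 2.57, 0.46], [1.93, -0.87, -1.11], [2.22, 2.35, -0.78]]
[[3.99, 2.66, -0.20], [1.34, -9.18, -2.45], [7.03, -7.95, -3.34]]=y@[[-0.15, -4.1, -2.01], [2.10, 0.69, 0.04], [-3.11, 0.6, -1.32]]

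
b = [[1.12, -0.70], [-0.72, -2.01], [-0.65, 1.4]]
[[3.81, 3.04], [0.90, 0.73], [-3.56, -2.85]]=b @ [[2.55,2.03], [-1.36,-1.09]]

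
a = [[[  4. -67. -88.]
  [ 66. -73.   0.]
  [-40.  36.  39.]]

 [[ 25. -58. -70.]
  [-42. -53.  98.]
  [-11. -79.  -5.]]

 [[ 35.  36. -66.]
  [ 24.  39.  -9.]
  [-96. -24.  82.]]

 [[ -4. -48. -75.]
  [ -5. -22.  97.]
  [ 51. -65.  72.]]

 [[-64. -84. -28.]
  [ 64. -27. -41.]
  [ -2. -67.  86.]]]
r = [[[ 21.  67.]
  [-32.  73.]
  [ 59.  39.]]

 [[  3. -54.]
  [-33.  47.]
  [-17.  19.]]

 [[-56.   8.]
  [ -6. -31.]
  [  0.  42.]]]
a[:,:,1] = [[-67.0, -73.0, 36.0], [-58.0, -53.0, -79.0], [36.0, 39.0, -24.0], [-48.0, -22.0, -65.0], [-84.0, -27.0, -67.0]]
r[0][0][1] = 67.0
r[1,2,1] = 19.0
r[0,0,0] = 21.0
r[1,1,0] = -33.0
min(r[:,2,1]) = 19.0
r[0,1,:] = [-32.0, 73.0]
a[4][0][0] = -64.0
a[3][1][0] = -5.0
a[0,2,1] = 36.0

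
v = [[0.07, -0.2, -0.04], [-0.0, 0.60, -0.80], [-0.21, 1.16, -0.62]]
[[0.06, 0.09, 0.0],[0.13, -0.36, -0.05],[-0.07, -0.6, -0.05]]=v@[[0.13,0.32,0.16],[-0.2,-0.37,0.03],[-0.31,0.17,0.09]]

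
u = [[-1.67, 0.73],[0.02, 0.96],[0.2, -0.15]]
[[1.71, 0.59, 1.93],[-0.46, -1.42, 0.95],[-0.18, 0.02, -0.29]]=u@[[-1.22, -0.99, -0.72], [-0.45, -1.46, 1.0]]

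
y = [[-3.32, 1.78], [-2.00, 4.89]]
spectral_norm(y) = 6.15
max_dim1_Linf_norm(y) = 4.89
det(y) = -12.67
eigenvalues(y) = [-2.86, 4.43]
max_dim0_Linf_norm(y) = 4.89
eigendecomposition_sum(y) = [[-3.04, 0.7], [-0.78, 0.18]] + [[-0.28,  1.08],[-1.22,  4.71]]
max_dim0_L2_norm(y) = 5.2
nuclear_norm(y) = 8.21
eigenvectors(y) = [[-0.97, -0.22], [-0.25, -0.97]]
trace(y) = 1.57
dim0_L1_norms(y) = [5.32, 6.67]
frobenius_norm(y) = 6.49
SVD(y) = [[-0.54, -0.84], [-0.84, 0.54]] @ diag([6.153013310572142, 2.0599337853246777]) @ [[0.57, -0.82], [0.82, 0.57]]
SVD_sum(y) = [[-1.9, 2.76], [-2.92, 4.26]] + [[-1.42, -0.98], [0.92, 0.63]]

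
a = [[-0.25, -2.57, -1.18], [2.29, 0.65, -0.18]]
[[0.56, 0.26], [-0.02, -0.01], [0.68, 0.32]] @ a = [[0.46,  -1.27,  -0.71], [-0.02,  0.04,  0.03], [0.56,  -1.54,  -0.86]]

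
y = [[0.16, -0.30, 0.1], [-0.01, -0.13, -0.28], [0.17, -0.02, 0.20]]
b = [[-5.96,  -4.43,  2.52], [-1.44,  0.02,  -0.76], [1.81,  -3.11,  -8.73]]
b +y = [[-5.80, -4.73, 2.62],[-1.45, -0.11, -1.04],[1.98, -3.13, -8.53]]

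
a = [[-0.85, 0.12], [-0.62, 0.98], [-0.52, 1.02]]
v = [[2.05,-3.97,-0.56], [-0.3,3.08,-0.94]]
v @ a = [[1.01, -4.22],[-1.17, 2.02]]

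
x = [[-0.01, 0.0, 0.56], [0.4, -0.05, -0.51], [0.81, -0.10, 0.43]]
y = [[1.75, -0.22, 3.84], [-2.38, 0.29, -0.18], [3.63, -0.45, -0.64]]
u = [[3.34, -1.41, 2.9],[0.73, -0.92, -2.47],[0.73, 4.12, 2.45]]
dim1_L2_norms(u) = [4.64, 2.73, 4.85]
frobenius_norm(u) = 7.25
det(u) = 42.19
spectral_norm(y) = 4.97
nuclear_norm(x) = 1.78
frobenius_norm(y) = 6.12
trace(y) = 1.40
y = u @ x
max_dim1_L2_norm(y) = 4.23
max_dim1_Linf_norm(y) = 3.84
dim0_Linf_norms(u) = [3.34, 4.12, 2.9]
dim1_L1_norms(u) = [7.65, 4.12, 7.3]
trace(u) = 4.87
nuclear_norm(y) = 8.54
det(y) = 0.08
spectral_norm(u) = 5.52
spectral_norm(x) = 0.97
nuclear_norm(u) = 11.63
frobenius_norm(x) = 1.26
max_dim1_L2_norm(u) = 4.85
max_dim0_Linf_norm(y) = 3.84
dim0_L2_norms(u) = [3.5, 4.45, 4.53]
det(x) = 0.00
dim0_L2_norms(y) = [4.68, 0.58, 3.9]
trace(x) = 0.37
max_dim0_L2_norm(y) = 4.68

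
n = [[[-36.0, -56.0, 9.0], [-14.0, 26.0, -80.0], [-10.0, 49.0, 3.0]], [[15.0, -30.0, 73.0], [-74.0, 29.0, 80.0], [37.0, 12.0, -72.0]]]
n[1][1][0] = -74.0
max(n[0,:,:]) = 49.0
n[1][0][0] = 15.0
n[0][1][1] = 26.0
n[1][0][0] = 15.0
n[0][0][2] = 9.0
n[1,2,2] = -72.0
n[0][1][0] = -14.0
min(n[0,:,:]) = -80.0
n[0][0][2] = 9.0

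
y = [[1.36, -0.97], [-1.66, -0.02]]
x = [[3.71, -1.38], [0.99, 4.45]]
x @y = [[7.34,-3.57],[-6.04,-1.05]]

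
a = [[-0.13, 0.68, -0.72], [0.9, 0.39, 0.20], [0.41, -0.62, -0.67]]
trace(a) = -0.41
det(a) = 1.00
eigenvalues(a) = [(1+0j), (-0.71+0.71j), (-0.71-0.71j)]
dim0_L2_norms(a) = [1.0, 1.0, 1.0]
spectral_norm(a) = 1.00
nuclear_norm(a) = 3.00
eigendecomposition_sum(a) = [[0.34+0.00j,0.46+0.00j,-0.09-0.00j], [(0.47+0j),(0.64+0j),-0.12-0.00j], [-0.09+0.00j,-0.12-0.00j,0.02+0.00j]] + [[-0.23+0.24j, (0.11-0.22j), (-0.32-0.25j)], [0.22-0.11j, (-0.13+0.13j), 0.16+0.25j], [0.25+0.31j, (-0.25-0.16j), (-0.35+0.34j)]] + [[-0.23-0.24j, (0.11+0.22j), (-0.32+0.25j)], [(0.22+0.11j), (-0.13-0.13j), 0.16-0.25j], [(0.25-0.31j), (-0.25+0.16j), -0.35-0.34j]]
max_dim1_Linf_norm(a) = 0.9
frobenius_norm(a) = 1.73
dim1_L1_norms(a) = [1.53, 1.49, 1.7]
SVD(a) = [[0.30,0.70,-0.65],[-0.56,0.68,0.47],[0.77,0.22,0.59]] @ diag([1.0046054812628893, 1.002088998512675, 0.9938739689097514]) @ [[-0.23, -0.49, -0.84], [0.61, 0.60, -0.52], [0.76, -0.63, 0.17]]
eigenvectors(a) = [[0.58+0.00j, -0.07-0.57j, (-0.07+0.57j)], [(0.8+0j), (-0.09+0.42j), -0.09-0.42j], [(-0.15+0j), -0.70+0.00j, -0.70-0.00j]]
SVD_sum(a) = [[-0.07, -0.15, -0.25], [0.13, 0.28, 0.47], [-0.18, -0.38, -0.65]] + [[0.43, 0.42, -0.36], [0.42, 0.41, -0.35], [0.14, 0.13, -0.12]] + [[-0.49, 0.41, -0.11], [0.36, -0.3, 0.08], [0.45, -0.37, 0.1]]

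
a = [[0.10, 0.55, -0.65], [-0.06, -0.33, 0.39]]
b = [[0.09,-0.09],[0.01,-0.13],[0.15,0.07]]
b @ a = [[0.01,0.08,-0.09],[0.01,0.05,-0.06],[0.01,0.06,-0.07]]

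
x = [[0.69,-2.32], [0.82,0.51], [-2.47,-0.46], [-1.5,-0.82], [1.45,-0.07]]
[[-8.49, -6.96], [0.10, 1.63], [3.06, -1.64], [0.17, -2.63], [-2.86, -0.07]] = x @ [[-1.82, 0.10], [3.12, 3.03]]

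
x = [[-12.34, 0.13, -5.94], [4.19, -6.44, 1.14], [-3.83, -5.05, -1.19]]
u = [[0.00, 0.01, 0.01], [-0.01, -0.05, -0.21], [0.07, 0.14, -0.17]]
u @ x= [[0.0,-0.11,-0.0], [0.72,1.38,0.25], [0.37,-0.03,-0.05]]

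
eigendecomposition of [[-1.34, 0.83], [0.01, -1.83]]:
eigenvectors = [[1.0, -0.85], [0.02, 0.52]]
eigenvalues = [-1.32, -1.85]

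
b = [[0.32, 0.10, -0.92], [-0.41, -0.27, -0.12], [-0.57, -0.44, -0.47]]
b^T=[[0.32, -0.41, -0.57], [0.1, -0.27, -0.44], [-0.92, -0.12, -0.47]]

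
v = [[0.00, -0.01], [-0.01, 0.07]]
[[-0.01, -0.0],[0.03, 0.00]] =v @ [[0.33, 0.01], [0.53, 0.01]]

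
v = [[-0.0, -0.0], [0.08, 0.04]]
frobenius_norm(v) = 0.09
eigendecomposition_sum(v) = [[0.0, 0.00], [0.08, 0.04]] + [[-0.00,-0.0],[0.00,-0.0]]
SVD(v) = [[0.0, 1.0], [1.00, 0.0]] @ diag([0.08944271909999159, 0.0]) @ [[0.89, 0.45], [-0.45, 0.89]]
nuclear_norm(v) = 0.09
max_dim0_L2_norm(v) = 0.08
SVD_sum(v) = [[0.0,0.0], [0.08,0.04]] + [[-0.00, 0.00], [0.00, 0.00]]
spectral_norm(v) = 0.09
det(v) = 0.00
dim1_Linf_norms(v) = [0.0, 0.08]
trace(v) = 0.04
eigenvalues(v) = [0.04, -0.0]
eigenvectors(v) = [[0.0, 0.45], [1.0, -0.89]]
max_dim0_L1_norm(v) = 0.08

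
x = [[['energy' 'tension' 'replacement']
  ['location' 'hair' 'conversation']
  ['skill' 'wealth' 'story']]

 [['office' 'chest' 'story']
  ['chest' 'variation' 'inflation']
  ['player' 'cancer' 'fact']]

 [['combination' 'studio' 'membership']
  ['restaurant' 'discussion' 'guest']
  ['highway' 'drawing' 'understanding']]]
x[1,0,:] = ['office', 'chest', 'story']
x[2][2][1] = 'drawing'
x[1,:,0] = ['office', 'chest', 'player']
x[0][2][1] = 'wealth'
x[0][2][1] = 'wealth'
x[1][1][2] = 'inflation'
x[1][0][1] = 'chest'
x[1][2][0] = 'player'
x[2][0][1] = 'studio'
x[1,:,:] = [['office', 'chest', 'story'], ['chest', 'variation', 'inflation'], ['player', 'cancer', 'fact']]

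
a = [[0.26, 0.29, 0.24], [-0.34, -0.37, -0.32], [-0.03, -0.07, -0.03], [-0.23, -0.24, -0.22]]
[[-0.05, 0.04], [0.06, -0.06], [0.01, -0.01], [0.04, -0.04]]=a@ [[0.04, -0.04],[-0.03, 0.03],[-0.21, 0.19]]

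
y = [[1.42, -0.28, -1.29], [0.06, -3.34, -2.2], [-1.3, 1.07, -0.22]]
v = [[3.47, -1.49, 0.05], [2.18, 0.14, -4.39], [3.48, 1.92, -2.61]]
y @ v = [[-0.17, -4.63, 4.67], [-14.73, -4.78, 20.41], [-2.94, 1.66, -4.19]]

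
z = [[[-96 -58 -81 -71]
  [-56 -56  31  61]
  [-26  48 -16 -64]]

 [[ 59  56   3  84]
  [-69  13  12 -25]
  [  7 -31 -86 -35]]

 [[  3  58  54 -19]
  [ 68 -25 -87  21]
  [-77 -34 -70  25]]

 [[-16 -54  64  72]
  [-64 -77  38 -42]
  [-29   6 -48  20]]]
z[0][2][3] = -64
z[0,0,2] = -81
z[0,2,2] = -16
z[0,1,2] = 31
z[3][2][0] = -29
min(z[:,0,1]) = -58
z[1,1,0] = -69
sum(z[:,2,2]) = -220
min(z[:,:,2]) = -87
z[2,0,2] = 54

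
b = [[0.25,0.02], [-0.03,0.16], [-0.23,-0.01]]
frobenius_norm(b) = 0.38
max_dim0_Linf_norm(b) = 0.25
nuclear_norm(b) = 0.50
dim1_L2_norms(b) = [0.25, 0.16, 0.23]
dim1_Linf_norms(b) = [0.25, 0.16, 0.23]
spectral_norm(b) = 0.34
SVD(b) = [[-0.73, -0.08], [0.07, -1.0], [0.67, 0.02]] @ diag([0.34112935569842096, 0.16134051779010813]) @ [[-1.0, -0.03],[0.03, -1.00]]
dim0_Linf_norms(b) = [0.25, 0.16]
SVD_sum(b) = [[0.25, 0.01], [-0.03, -0.0], [-0.23, -0.01]] + [[-0.0, 0.01],[-0.00, 0.16],[0.00, -0.0]]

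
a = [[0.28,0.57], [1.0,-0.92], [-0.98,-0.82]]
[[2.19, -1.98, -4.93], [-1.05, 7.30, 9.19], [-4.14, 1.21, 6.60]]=a @ [[1.71, 2.83, 0.85], [3.00, -4.86, -9.07]]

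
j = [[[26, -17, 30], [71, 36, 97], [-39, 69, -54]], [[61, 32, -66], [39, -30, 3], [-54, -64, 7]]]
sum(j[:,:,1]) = 26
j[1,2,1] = -64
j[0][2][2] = -54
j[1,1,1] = -30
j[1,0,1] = 32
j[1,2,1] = -64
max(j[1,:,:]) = 61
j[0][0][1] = -17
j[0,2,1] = 69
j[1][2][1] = -64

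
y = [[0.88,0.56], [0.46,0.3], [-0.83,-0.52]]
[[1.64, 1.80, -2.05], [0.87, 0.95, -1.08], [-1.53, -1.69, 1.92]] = y @ [[0.87, 1.21, -1.36], [1.56, 1.31, -1.53]]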